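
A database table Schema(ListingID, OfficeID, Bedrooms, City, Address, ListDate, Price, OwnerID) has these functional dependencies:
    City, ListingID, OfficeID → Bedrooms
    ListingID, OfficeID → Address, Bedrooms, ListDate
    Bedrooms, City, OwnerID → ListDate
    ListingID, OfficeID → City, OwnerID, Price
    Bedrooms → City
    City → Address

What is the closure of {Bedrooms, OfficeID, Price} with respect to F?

{Address, Bedrooms, City, OfficeID, Price}

Start with {Bedrooms, OfficeID, Price}.
Bedrooms → City applies; add {City} → now {Bedrooms, City, OfficeID, Price}.
City → Address applies; add {Address} → now {Address, Bedrooms, City, OfficeID, Price}.
No further FD applies.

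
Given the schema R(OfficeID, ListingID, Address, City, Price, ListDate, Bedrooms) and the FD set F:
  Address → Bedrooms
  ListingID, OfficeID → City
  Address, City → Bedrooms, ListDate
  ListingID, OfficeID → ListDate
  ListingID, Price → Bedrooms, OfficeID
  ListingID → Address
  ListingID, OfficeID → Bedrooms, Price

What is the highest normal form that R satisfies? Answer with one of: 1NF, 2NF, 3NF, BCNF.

1NF

Candidate keys: {ListingID, OfficeID}, {ListingID, Price}. Prime attributes: {ListingID, OfficeID, Price}.
Address → Bedrooms breaks BCNF: {Address}⁺ = {Address, Bedrooms}, so {Address} is not a superkey.
Address → Bedrooms has non-prime {Bedrooms} on the right and a non-superkey on the left, so 3NF fails.
The proper key subset {ListingID} of {ListingID, OfficeID} determines non-prime {Address, Bedrooms}, so the relation is not even in 2NF.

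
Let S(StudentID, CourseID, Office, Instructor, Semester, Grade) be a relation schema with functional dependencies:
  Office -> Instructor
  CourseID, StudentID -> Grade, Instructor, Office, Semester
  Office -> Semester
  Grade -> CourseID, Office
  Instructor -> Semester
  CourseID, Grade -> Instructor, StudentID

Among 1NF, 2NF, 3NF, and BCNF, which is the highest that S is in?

Candidate keys: {CourseID, StudentID}, {Grade}. Prime attributes: {CourseID, Grade, StudentID}.
Office -> Instructor breaks BCNF: {Office}⁺ = {Instructor, Office, Semester}, so {Office} is not a superkey.
Because {Instructor} is non-prime and the left side of Office -> Instructor is not a superkey, the relation is not in 3NF.
Checking every proper subset of each key, none determines a non-prime attribute — 2NF is satisfied.

2NF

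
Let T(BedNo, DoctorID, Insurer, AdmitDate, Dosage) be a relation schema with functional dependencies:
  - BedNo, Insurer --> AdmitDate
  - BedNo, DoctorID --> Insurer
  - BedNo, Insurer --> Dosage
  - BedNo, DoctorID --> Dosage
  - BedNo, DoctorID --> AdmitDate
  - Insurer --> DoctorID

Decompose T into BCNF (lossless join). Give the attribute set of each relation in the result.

{AdmitDate, BedNo, Dosage, Insurer}; {DoctorID, Insurer}

Candidate keys of the original relation: {BedNo, DoctorID}, {BedNo, Insurer}.
{AdmitDate, BedNo, DoctorID, Dosage, Insurer}: {Insurer} determines {DoctorID, Insurer} here but is not a superkey — split on Insurer --> DoctorID, giving {DoctorID, Insurer} and {AdmitDate, BedNo, Dosage, Insurer}.
{DoctorID, Insurer} has no BCNF violation.
{AdmitDate, BedNo, Dosage, Insurer} has no BCNF violation.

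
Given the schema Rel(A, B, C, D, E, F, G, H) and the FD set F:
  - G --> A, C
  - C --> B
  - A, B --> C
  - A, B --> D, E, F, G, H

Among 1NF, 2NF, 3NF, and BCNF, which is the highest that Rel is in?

3NF

Candidate keys: {A, B}, {A, C}, {G}. Prime attributes: {A, B, C, G}.
C --> B: {C}⁺ = {B, C}, which is not all of the attributes, so the left side is not a superkey — BCNF is violated.
Its right-hand attributes {B} are all prime, as are those of every other non-superkey FD — the relation is in 3NF.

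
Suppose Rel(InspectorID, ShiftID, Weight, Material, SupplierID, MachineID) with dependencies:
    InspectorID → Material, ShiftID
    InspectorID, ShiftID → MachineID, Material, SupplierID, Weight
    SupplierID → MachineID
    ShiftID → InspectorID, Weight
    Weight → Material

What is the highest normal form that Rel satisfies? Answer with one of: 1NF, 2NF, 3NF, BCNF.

Candidate keys: {InspectorID}, {ShiftID}. Prime attributes: {InspectorID, ShiftID}.
SupplierID → MachineID breaks BCNF: {SupplierID}⁺ = {MachineID, SupplierID}, so {SupplierID} is not a superkey.
SupplierID → MachineID has non-prime {MachineID} on the right and a non-superkey on the left, so 3NF fails.
All keys have size 1, which rules out partial dependencies — 2NF is satisfied.

2NF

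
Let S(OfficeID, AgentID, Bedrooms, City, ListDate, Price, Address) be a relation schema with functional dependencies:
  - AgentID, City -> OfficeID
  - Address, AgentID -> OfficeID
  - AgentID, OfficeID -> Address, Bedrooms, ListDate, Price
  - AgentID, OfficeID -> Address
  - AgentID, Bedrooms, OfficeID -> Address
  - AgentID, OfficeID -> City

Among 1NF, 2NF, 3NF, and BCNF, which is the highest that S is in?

Candidate keys: {Address, AgentID}, {AgentID, City}, {AgentID, OfficeID}. Prime attributes: {Address, AgentID, City, OfficeID}.
The left-hand side of every FD is a superkey, so BCNF is satisfied.

BCNF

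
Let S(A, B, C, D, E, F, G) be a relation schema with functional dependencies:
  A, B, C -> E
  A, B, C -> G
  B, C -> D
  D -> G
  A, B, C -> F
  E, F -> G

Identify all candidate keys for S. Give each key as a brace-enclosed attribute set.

No FD produces {A, B, C}, so they must be in every candidate key.
{A, B, C}⁺ = {A, B, C, D, E, F, G}, which is every attribute, so {A, B, C} is a candidate key.
No smaller or unrelated set reaches every attribute, so there are no other keys.

{A, B, C}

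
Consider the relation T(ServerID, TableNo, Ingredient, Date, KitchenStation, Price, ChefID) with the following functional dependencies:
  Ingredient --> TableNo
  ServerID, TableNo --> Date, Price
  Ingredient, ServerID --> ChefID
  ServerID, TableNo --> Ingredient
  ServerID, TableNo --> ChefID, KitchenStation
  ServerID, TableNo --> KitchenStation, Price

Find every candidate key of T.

{Ingredient, ServerID}, {ServerID, TableNo}

{ServerID} never appears on the right of any FD, so every key must include it.
{Ingredient, ServerID}⁺ = {ChefID, Date, Ingredient, KitchenStation, Price, ServerID, TableNo}, which is every attribute, so {Ingredient, ServerID} is a candidate key.
{ServerID, TableNo}⁺ = {ChefID, Date, Ingredient, KitchenStation, Price, ServerID, TableNo}, which is every attribute, so {ServerID, TableNo} is a candidate key.
No proper subset of any of these is a key, and no other minimal superkey exists.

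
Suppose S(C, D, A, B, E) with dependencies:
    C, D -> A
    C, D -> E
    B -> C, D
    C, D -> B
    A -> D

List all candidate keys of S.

{A, C}, {B}, {C, D}

{B} is a candidate key since {B}⁺ = {A, B, C, D, E} covers every attribute.
{A, C} is a candidate key since {A, C}⁺ = {A, B, C, D, E} covers every attribute.
{C, D} is a candidate key since {C, D}⁺ = {A, B, C, D, E} covers every attribute.
Any other superkey properly contains one of these, so there are no further candidate keys.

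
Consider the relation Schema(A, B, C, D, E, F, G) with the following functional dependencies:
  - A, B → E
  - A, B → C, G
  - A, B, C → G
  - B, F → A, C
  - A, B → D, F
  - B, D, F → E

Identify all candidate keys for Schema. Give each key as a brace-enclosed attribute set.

{A, B}, {B, F}

{B} never appears on the right of any FD, so every key must include it.
{A, B}⁺ = {A, B, C, D, E, F, G} — all of the relation — so {A, B} is a candidate key.
{B, F}⁺ = {A, B, C, D, E, F, G} — all of the relation — so {B, F} is a candidate key.
No proper subset of any of these is a key, and no other minimal superkey exists.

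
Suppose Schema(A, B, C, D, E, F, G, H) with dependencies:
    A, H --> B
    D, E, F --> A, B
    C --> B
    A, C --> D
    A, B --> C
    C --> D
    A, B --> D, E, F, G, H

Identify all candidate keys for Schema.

{A, B}, {A, C}, {A, H}, {C, E, F}, {D, E, F}

{A, B}⁺ = {A, B, C, D, E, F, G, H}, which is every attribute, so {A, B} is a candidate key.
{A, C}⁺ = {A, B, C, D, E, F, G, H}, which is every attribute, so {A, C} is a candidate key.
{A, H}⁺ = {A, B, C, D, E, F, G, H}, which is every attribute, so {A, H} is a candidate key.
{C, E, F}⁺ = {A, B, C, D, E, F, G, H}, which is every attribute, so {C, E, F} is a candidate key.
{D, E, F}⁺ = {A, B, C, D, E, F, G, H}, which is every attribute, so {D, E, F} is a candidate key.
These are minimal and exhaustive — every other superkey contains one of them.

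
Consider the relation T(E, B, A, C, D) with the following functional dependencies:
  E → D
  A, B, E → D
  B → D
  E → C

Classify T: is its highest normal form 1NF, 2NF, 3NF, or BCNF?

Candidate key: {A, B, E}. Prime attributes: {A, B, E}.
E → D breaks BCNF: {E}⁺ = {C, D, E}, so {E} is not a superkey.
E → D has non-prime {D} on the right and a non-superkey on the left, so 3NF fails.
Since {B} ⊂ {A, B, E} and {B}⁺ ⊇ {D} with {D} non-prime, there is a partial dependency; 2NF fails.

1NF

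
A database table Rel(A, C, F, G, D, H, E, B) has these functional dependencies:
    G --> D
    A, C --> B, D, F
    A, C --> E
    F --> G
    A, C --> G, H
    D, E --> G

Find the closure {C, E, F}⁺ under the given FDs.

Start with {C, E, F}.
F --> G applies; add {G} → now {C, E, F, G}.
G --> D applies; add {D} → now {C, D, E, F, G}.
No further FD applies.

{C, D, E, F, G}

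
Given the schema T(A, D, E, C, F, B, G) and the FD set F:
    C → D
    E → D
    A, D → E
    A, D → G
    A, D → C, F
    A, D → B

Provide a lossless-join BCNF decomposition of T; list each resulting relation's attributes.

Candidate keys of the original relation: {A, C}, {A, D}, {A, E}.
{A, B, C, D, E, F, G}: {C} determines {C, D} here but is not a superkey — split on C → D, giving {C, D} and {A, B, C, E, F, G}.
{C, D}: every determinant is a superkey — BCNF.
{A, B, C, E, F, G}: every determinant is a superkey — BCNF.

{A, B, C, E, F, G}; {C, D}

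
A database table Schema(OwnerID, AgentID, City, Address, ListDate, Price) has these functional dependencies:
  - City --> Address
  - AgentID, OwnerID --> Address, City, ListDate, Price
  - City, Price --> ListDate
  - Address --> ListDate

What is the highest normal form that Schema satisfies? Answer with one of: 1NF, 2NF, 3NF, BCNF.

2NF

Candidate key: {AgentID, OwnerID}. Prime attributes: {AgentID, OwnerID}.
For City --> Address we have {City}⁺ = {Address, City, ListDate}; {City} is not a superkey, so BCNF fails.
Because {Address} is non-prime and the left side of City --> Address is not a superkey, the relation is not in 3NF.
No non-prime attribute depends on a proper subset of any candidate key, so 2NF holds.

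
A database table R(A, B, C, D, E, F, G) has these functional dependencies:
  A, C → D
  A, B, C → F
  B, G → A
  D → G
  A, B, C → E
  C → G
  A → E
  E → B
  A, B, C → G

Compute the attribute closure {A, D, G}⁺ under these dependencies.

Start with {A, D, G}.
A → E applies; add {E} → now {A, D, E, G}.
E → B applies; add {B} → now {A, B, D, E, G}.
No further FD applies.

{A, B, D, E, G}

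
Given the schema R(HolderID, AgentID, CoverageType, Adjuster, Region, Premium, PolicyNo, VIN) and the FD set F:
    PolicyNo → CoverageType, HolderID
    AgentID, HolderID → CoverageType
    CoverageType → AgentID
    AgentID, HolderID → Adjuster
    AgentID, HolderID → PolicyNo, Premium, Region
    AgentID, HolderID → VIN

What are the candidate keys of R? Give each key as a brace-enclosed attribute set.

{AgentID, HolderID}, {CoverageType, HolderID}, {PolicyNo}

{PolicyNo}⁺ = {Adjuster, AgentID, CoverageType, HolderID, PolicyNo, Premium, Region, VIN}, which is every attribute, so {PolicyNo} is a candidate key.
{AgentID, HolderID}⁺ = {Adjuster, AgentID, CoverageType, HolderID, PolicyNo, Premium, Region, VIN}, which is every attribute, so {AgentID, HolderID} is a candidate key.
{CoverageType, HolderID}⁺ = {Adjuster, AgentID, CoverageType, HolderID, PolicyNo, Premium, Region, VIN}, which is every attribute, so {CoverageType, HolderID} is a candidate key.
Any other superkey properly contains one of these, so there are no further candidate keys.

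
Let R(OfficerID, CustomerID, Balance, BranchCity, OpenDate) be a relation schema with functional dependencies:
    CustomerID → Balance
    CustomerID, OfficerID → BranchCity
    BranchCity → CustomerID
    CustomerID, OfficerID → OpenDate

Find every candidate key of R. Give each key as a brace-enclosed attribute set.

No FD produces {OfficerID}, so it must be in every candidate key.
Closure of {BranchCity, OfficerID} is {Balance, BranchCity, CustomerID, OfficerID, OpenDate}, the whole schema; {BranchCity, OfficerID} is a candidate key.
Closure of {CustomerID, OfficerID} is {Balance, BranchCity, CustomerID, OfficerID, OpenDate}, the whole schema; {CustomerID, OfficerID} is a candidate key.
No proper subset of any of these is a key, and no other minimal superkey exists.

{BranchCity, OfficerID}, {CustomerID, OfficerID}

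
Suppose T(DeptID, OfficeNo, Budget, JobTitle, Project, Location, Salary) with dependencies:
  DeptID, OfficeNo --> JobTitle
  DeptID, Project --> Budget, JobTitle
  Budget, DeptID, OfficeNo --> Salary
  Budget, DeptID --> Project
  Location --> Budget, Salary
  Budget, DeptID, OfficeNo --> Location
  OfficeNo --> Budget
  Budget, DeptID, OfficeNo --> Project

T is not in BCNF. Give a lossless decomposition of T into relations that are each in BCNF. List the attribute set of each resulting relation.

{Budget, DeptID, JobTitle, Project}; {DeptID, Location, OfficeNo}; {DeptID, Location, Project}; {Location, Salary}

Candidate key of the original relation: {DeptID, OfficeNo}.
{Budget, DeptID, JobTitle, Location, OfficeNo, Project, Salary}: {DeptID, Project} determines {Budget, DeptID, JobTitle, Project} here but is not a superkey — split on DeptID, Project --> Budget, JobTitle, giving {Budget, DeptID, JobTitle, Project} and {DeptID, Location, OfficeNo, Project, Salary}.
{Budget, DeptID, JobTitle, Project} is in BCNF.
{DeptID, Location, OfficeNo, Project, Salary}: {Location} determines {Location, Salary} here but is not a superkey — split on Location --> Salary, giving {Location, Salary} and {DeptID, Location, OfficeNo, Project}.
{Location, Salary} is in BCNF.
{DeptID, Location, OfficeNo, Project}: {DeptID, Location} determines {DeptID, Location, Project} here but is not a superkey — split on DeptID, Location --> Project, giving {DeptID, Location, Project} and {DeptID, Location, OfficeNo}.
{DeptID, Location, Project} is in BCNF.
{DeptID, Location, OfficeNo} is in BCNF.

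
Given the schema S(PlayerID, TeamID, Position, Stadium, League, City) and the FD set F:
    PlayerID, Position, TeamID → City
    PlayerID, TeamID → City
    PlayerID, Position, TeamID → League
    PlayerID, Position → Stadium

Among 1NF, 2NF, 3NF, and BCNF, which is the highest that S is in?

Candidate key: {PlayerID, Position, TeamID}. Prime attributes: {PlayerID, Position, TeamID}.
For PlayerID, TeamID → City we have {PlayerID, TeamID}⁺ = {City, PlayerID, TeamID}; {PlayerID, TeamID} is not a superkey, so BCNF fails.
Because {City} is non-prime and the left side of PlayerID, TeamID → City is not a superkey, the relation is not in 3NF.
The proper key subset {PlayerID, Position} of {PlayerID, Position, TeamID} determines non-prime {Stadium}, so the relation is not even in 2NF.

1NF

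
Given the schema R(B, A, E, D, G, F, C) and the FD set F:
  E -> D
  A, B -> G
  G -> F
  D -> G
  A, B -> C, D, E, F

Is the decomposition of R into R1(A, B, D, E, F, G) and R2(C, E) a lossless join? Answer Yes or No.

The shared attributes are {E} and {E}⁺ = {D, E, F, G}.
The closure covers neither R1 nor R2 entirely; the join is not lossless.

No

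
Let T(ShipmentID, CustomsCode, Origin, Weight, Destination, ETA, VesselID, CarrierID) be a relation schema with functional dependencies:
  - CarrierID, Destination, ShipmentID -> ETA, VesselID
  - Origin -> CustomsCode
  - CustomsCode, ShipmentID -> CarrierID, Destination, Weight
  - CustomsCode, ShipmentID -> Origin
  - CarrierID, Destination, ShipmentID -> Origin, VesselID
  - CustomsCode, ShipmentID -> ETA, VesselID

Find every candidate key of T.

{CarrierID, Destination, ShipmentID}, {CustomsCode, ShipmentID}, {Origin, ShipmentID}

No FD produces {ShipmentID}, so it must be in every candidate key.
{CustomsCode, ShipmentID} is a candidate key since {CustomsCode, ShipmentID}⁺ = {CarrierID, CustomsCode, Destination, ETA, Origin, ShipmentID, VesselID, Weight} covers every attribute.
{Origin, ShipmentID} is a candidate key since {Origin, ShipmentID}⁺ = {CarrierID, CustomsCode, Destination, ETA, Origin, ShipmentID, VesselID, Weight} covers every attribute.
{CarrierID, Destination, ShipmentID} is a candidate key since {CarrierID, Destination, ShipmentID}⁺ = {CarrierID, CustomsCode, Destination, ETA, Origin, ShipmentID, VesselID, Weight} covers every attribute.
Any other superkey properly contains one of these, so there are no further candidate keys.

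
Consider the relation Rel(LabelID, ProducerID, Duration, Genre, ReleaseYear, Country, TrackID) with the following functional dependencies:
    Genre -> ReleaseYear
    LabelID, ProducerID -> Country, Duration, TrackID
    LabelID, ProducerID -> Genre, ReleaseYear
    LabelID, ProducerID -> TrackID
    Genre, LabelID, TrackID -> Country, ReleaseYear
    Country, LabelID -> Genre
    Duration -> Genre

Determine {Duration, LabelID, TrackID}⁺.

{Country, Duration, Genre, LabelID, ReleaseYear, TrackID}

Start with {Duration, LabelID, TrackID}.
Duration -> Genre applies; add {Genre} → now {Duration, Genre, LabelID, TrackID}.
Genre -> ReleaseYear applies; add {ReleaseYear} → now {Duration, Genre, LabelID, ReleaseYear, TrackID}.
Genre, LabelID, TrackID -> Country, ReleaseYear applies; add {Country} → now {Country, Duration, Genre, LabelID, ReleaseYear, TrackID}.
No further FD applies.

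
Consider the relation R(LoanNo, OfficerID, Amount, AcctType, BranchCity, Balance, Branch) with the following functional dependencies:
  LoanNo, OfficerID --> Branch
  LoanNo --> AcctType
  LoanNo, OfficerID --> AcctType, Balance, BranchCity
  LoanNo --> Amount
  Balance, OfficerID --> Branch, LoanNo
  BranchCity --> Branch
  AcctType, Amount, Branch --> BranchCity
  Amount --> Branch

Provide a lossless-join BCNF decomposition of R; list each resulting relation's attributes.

{AcctType, Amount, BranchCity}; {AcctType, Amount, LoanNo}; {Balance, LoanNo, OfficerID}; {Branch, BranchCity}

Candidate keys of the original relation: {Balance, OfficerID}, {LoanNo, OfficerID}.
Within {AcctType, Amount, Balance, Branch, BranchCity, LoanNo, OfficerID}: {LoanNo}⁺ ∩ {AcctType, Amount, Balance, Branch, BranchCity, LoanNo, OfficerID} = {AcctType, Amount, Branch, BranchCity, LoanNo}, not the whole set, so LoanNo --> AcctType, Amount, Branch, BranchCity violates BCNF; decompose into {AcctType, Amount, Branch, BranchCity, LoanNo} and {Balance, LoanNo, OfficerID}.
Within {AcctType, Amount, Branch, BranchCity, LoanNo}: {BranchCity}⁺ ∩ {AcctType, Amount, Branch, BranchCity, LoanNo} = {Branch, BranchCity}, not the whole set, so BranchCity --> Branch violates BCNF; decompose into {Branch, BranchCity} and {AcctType, Amount, BranchCity, LoanNo}.
{Branch, BranchCity} is in BCNF.
Within {AcctType, Amount, BranchCity, LoanNo}: {AcctType, Amount}⁺ ∩ {AcctType, Amount, BranchCity, LoanNo} = {AcctType, Amount, BranchCity}, not the whole set, so AcctType, Amount --> BranchCity violates BCNF; decompose into {AcctType, Amount, BranchCity} and {AcctType, Amount, LoanNo}.
{AcctType, Amount, BranchCity} is in BCNF.
{AcctType, Amount, LoanNo} is in BCNF.
{Balance, LoanNo, OfficerID} is in BCNF.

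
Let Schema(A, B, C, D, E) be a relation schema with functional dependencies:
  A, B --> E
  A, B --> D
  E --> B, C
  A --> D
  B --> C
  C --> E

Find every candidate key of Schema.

Attributes never on any right-hand side: {A} — every candidate key must contain it.
{A, B}⁺ = {A, B, C, D, E} — all of the relation — so {A, B} is a candidate key.
{A, C}⁺ = {A, B, C, D, E} — all of the relation — so {A, C} is a candidate key.
{A, E}⁺ = {A, B, C, D, E} — all of the relation — so {A, E} is a candidate key.
No proper subset of any of these is a key, and no other minimal superkey exists.

{A, B}, {A, C}, {A, E}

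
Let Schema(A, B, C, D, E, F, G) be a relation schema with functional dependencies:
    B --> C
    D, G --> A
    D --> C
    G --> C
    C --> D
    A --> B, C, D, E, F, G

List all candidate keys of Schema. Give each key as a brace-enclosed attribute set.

{A}, {G}

Closure of {A} is {A, B, C, D, E, F, G}, the whole schema; {A} is a candidate key.
Closure of {G} is {A, B, C, D, E, F, G}, the whole schema; {G} is a candidate key.
No proper subset of any of these is a key, and no other minimal superkey exists.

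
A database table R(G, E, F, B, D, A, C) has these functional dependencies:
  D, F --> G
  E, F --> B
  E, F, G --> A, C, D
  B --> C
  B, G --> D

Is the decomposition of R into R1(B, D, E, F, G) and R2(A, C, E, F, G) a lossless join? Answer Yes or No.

Common attributes: {E, F, G}; their closure is {A, B, C, D, E, F, G}.
This includes all of R1, so the common attributes are a superkey of R1 — the join is lossless.

Yes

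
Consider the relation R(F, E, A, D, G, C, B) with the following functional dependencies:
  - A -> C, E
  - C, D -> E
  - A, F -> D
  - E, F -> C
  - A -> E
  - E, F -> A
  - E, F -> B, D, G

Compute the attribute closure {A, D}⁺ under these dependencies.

{A, C, D, E}

Start with {A, D}.
A -> C, E applies; add {C, E} → now {A, C, D, E}.
No further FD applies.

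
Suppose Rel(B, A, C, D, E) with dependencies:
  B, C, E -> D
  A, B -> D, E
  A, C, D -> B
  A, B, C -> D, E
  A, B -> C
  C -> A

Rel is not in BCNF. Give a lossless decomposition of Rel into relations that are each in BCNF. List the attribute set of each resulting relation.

Candidate keys of the original relation: {A, B}, {B, C}, {C, D}.
Within {A, B, C, D, E}: {C}⁺ ∩ {A, B, C, D, E} = {A, C}, not the whole set, so C -> A violates BCNF; decompose into {A, C} and {B, C, D, E}.
{A, C}: every determinant is a superkey — BCNF.
{B, C, D, E}: every determinant is a superkey — BCNF.

{A, C}; {B, C, D, E}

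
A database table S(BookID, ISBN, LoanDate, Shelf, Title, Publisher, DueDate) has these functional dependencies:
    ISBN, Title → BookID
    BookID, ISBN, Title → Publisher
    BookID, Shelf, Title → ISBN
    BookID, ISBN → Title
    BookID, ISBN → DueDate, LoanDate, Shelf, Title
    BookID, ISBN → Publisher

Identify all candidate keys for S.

{BookID, ISBN}⁺ = {BookID, DueDate, ISBN, LoanDate, Publisher, Shelf, Title} — all of the relation — so {BookID, ISBN} is a candidate key.
{ISBN, Title}⁺ = {BookID, DueDate, ISBN, LoanDate, Publisher, Shelf, Title} — all of the relation — so {ISBN, Title} is a candidate key.
{BookID, Shelf, Title}⁺ = {BookID, DueDate, ISBN, LoanDate, Publisher, Shelf, Title} — all of the relation — so {BookID, Shelf, Title} is a candidate key.
No proper subset of any of these is a key, and no other minimal superkey exists.

{BookID, ISBN}, {BookID, Shelf, Title}, {ISBN, Title}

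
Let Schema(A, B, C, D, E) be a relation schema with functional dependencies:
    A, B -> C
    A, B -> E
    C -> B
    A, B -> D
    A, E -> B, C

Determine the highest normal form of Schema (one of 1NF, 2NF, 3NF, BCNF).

Candidate keys: {A, B}, {A, C}, {A, E}. Prime attributes: {A, B, C, E}.
C -> B breaks BCNF: {C}⁺ = {B, C}, so {C} is not a superkey.
Since {B} ⊆ prime attributes and every other non-superkey FD also has a prime right side, the schema is in 3NF.

3NF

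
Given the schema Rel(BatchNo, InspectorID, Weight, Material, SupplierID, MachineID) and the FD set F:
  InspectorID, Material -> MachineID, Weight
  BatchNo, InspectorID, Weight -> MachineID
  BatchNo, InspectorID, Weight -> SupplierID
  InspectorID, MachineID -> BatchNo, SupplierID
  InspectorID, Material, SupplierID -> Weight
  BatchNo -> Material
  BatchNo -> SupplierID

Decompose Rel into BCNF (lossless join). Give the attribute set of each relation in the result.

Candidate keys of the original relation: {BatchNo, InspectorID}, {InspectorID, MachineID}, {InspectorID, Material}.
Within {BatchNo, InspectorID, MachineID, Material, SupplierID, Weight}: {BatchNo}⁺ ∩ {BatchNo, InspectorID, MachineID, Material, SupplierID, Weight} = {BatchNo, Material, SupplierID}, not the whole set, so BatchNo -> Material, SupplierID violates BCNF; decompose into {BatchNo, Material, SupplierID} and {BatchNo, InspectorID, MachineID, Weight}.
{BatchNo, Material, SupplierID}: every determinant is a superkey — BCNF.
{BatchNo, InspectorID, MachineID, Weight}: every determinant is a superkey — BCNF.

{BatchNo, InspectorID, MachineID, Weight}; {BatchNo, Material, SupplierID}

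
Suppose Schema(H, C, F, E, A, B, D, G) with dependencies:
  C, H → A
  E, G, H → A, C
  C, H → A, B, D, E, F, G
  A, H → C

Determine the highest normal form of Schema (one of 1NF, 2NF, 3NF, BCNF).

Candidate keys: {A, H}, {C, H}, {E, G, H}. Prime attributes: {A, C, E, G, H}.
Each dependency's left side is a superkey — BCNF holds.

BCNF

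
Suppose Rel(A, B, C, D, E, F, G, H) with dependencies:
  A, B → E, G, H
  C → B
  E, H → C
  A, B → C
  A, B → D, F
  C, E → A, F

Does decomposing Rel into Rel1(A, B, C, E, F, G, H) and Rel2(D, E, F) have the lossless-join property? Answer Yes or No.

No

The shared attributes are {E, F} and {E, F}⁺ = {E, F}.
Rel1 ⊄ {E, F} and Rel2 ⊄ {E, F}, so the split is lossy.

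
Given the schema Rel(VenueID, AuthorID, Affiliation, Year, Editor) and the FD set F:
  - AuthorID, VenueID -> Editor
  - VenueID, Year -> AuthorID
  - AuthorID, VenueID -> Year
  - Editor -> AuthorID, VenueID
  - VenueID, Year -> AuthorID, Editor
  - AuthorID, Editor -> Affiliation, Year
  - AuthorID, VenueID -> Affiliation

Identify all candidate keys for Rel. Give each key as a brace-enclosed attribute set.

{Editor}⁺ = {Affiliation, AuthorID, Editor, VenueID, Year}, which is every attribute, so {Editor} is a candidate key.
{AuthorID, VenueID}⁺ = {Affiliation, AuthorID, Editor, VenueID, Year}, which is every attribute, so {AuthorID, VenueID} is a candidate key.
{VenueID, Year}⁺ = {Affiliation, AuthorID, Editor, VenueID, Year}, which is every attribute, so {VenueID, Year} is a candidate key.
No proper subset of any of these is a key, and no other minimal superkey exists.

{AuthorID, VenueID}, {Editor}, {VenueID, Year}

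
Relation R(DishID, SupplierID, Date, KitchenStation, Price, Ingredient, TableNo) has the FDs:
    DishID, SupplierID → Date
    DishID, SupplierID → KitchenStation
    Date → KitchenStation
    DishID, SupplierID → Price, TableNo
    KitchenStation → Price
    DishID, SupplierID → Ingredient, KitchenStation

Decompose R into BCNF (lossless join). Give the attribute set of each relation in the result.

Candidate key of the original relation: {DishID, SupplierID}.
Within {Date, DishID, Ingredient, KitchenStation, Price, SupplierID, TableNo}: {Date}⁺ ∩ {Date, DishID, Ingredient, KitchenStation, Price, SupplierID, TableNo} = {Date, KitchenStation, Price}, not the whole set, so Date → KitchenStation, Price violates BCNF; decompose into {Date, KitchenStation, Price} and {Date, DishID, Ingredient, SupplierID, TableNo}.
Within {Date, KitchenStation, Price}: {KitchenStation}⁺ ∩ {Date, KitchenStation, Price} = {KitchenStation, Price}, not the whole set, so KitchenStation → Price violates BCNF; decompose into {KitchenStation, Price} and {Date, KitchenStation}.
{KitchenStation, Price}: every determinant is a superkey — BCNF.
{Date, KitchenStation}: every determinant is a superkey — BCNF.
{Date, DishID, Ingredient, SupplierID, TableNo}: every determinant is a superkey — BCNF.

{Date, DishID, Ingredient, SupplierID, TableNo}; {Date, KitchenStation}; {KitchenStation, Price}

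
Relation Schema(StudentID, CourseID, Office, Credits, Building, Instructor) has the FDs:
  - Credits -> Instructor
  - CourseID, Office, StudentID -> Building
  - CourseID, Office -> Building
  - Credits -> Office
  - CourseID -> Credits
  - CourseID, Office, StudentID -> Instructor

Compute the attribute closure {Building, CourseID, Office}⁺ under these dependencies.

Start with {Building, CourseID, Office}.
CourseID -> Credits applies; add {Credits} → now {Building, CourseID, Credits, Office}.
Credits -> Instructor applies; add {Instructor} → now {Building, CourseID, Credits, Instructor, Office}.
No further FD applies.

{Building, CourseID, Credits, Instructor, Office}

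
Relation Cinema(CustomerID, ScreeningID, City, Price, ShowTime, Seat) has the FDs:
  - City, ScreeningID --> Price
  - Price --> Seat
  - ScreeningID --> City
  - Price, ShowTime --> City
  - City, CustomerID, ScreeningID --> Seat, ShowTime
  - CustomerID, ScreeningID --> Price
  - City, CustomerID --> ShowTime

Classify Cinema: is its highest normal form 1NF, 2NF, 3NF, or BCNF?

1NF

Candidate key: {CustomerID, ScreeningID}. Prime attributes: {CustomerID, ScreeningID}.
For City, ScreeningID --> Price we have {City, ScreeningID}⁺ = {City, Price, ScreeningID, Seat}; {City, ScreeningID} is not a superkey, so BCNF fails.
City, ScreeningID --> Price determines the non-prime attribute {Price} from a non-superkey — 3NF is violated.
The proper key subset {ScreeningID} of {CustomerID, ScreeningID} determines non-prime {City, Price, Seat}, so the relation is not even in 2NF.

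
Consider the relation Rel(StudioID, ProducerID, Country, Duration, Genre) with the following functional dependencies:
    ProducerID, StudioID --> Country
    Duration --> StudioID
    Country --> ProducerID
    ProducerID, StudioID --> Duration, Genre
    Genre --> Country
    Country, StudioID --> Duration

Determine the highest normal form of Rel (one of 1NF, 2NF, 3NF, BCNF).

3NF

Candidate keys: {Country, Duration}, {Country, StudioID}, {Duration, Genre}, {Duration, ProducerID}, {Genre, StudioID}, {ProducerID, StudioID}. Prime attributes: {Country, Duration, Genre, ProducerID, StudioID}.
Duration --> StudioID: {Duration}⁺ = {Duration, StudioID}, which is not all of the attributes, so the left side is not a superkey — BCNF is violated.
Its right-hand attributes {StudioID} are all prime, as are those of every other non-superkey FD — the relation is in 3NF.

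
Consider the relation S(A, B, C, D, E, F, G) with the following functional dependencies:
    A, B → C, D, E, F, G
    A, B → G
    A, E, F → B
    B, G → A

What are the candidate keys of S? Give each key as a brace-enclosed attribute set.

{A, B}⁺ = {A, B, C, D, E, F, G}, which is every attribute, so {A, B} is a candidate key.
{B, G}⁺ = {A, B, C, D, E, F, G}, which is every attribute, so {B, G} is a candidate key.
{A, E, F}⁺ = {A, B, C, D, E, F, G}, which is every attribute, so {A, E, F} is a candidate key.
No proper subset of any of these is a key, and no other minimal superkey exists.

{A, B}, {A, E, F}, {B, G}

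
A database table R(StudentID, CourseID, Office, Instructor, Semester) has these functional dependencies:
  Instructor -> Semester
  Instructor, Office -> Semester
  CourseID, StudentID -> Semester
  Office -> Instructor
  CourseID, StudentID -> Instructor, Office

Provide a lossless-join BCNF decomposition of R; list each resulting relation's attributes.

{CourseID, Office, StudentID}; {Instructor, Office}; {Instructor, Semester}

Candidate key of the original relation: {CourseID, StudentID}.
{CourseID, Instructor, Office, Semester, StudentID}: {Instructor} determines {Instructor, Semester} here but is not a superkey — split on Instructor -> Semester, giving {Instructor, Semester} and {CourseID, Instructor, Office, StudentID}.
{Instructor, Semester}: every determinant is a superkey — BCNF.
{CourseID, Instructor, Office, StudentID}: {Office} determines {Instructor, Office} here but is not a superkey — split on Office -> Instructor, giving {Instructor, Office} and {CourseID, Office, StudentID}.
{Instructor, Office}: every determinant is a superkey — BCNF.
{CourseID, Office, StudentID}: every determinant is a superkey — BCNF.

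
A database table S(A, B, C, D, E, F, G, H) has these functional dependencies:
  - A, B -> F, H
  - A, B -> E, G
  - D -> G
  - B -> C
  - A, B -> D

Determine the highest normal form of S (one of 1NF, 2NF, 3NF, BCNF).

Candidate key: {A, B}. Prime attributes: {A, B}.
D -> G breaks BCNF: {D}⁺ = {D, G}, so {D} is not a superkey.
D -> G has non-prime {G} on the right and a non-superkey on the left, so 3NF fails.
The proper key subset {B} of {A, B} determines non-prime {C}, so the relation is not even in 2NF.

1NF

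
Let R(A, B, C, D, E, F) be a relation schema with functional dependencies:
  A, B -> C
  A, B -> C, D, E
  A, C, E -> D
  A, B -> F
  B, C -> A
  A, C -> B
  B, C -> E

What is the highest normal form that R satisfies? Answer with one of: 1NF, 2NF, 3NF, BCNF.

BCNF

Candidate keys: {A, B}, {A, C}, {B, C}. Prime attributes: {A, B, C}.
Each dependency's left side is a superkey — BCNF holds.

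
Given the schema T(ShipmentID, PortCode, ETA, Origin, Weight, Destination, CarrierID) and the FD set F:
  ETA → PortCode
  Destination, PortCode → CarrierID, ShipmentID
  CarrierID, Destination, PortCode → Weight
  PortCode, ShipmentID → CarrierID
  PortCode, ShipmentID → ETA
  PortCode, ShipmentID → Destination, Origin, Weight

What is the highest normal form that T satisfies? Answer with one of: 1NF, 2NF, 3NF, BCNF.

3NF

Candidate keys: {Destination, ETA}, {Destination, PortCode}, {ETA, ShipmentID}, {PortCode, ShipmentID}. Prime attributes: {Destination, ETA, PortCode, ShipmentID}.
ETA → PortCode: {ETA}⁺ = {ETA, PortCode}, which is not all of the attributes, so the left side is not a superkey — BCNF is violated.
Since {PortCode} ⊆ prime attributes and every other non-superkey FD also has a prime right side, the schema is in 3NF.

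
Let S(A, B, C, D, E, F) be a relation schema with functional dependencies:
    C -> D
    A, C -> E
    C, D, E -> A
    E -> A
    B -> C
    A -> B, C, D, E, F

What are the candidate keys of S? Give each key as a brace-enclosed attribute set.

{A}⁺ = {A, B, C, D, E, F}, which is every attribute, so {A} is a candidate key.
{E}⁺ = {A, B, C, D, E, F}, which is every attribute, so {E} is a candidate key.
Any other superkey properly contains one of these, so there are no further candidate keys.

{A}, {E}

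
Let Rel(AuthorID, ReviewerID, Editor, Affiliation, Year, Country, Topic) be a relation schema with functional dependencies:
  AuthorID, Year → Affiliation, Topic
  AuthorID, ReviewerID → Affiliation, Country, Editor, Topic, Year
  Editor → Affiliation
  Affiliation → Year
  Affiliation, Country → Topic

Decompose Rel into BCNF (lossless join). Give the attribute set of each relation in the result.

{Affiliation, AuthorID, Topic}; {Affiliation, Year}; {AuthorID, Country, Editor, ReviewerID}; {Editor, Year}

Candidate key of the original relation: {AuthorID, ReviewerID}.
Within {Affiliation, AuthorID, Country, Editor, ReviewerID, Topic, Year}: {AuthorID, Year}⁺ ∩ {Affiliation, AuthorID, Country, Editor, ReviewerID, Topic, Year} = {Affiliation, AuthorID, Topic, Year}, not the whole set, so AuthorID, Year → Affiliation, Topic violates BCNF; decompose into {Affiliation, AuthorID, Topic, Year} and {AuthorID, Country, Editor, ReviewerID, Year}.
Within {Affiliation, AuthorID, Topic, Year}: {Affiliation}⁺ ∩ {Affiliation, AuthorID, Topic, Year} = {Affiliation, Year}, not the whole set, so Affiliation → Year violates BCNF; decompose into {Affiliation, Year} and {Affiliation, AuthorID, Topic}.
{Affiliation, Year}: every determinant is a superkey — BCNF.
{Affiliation, AuthorID, Topic}: every determinant is a superkey — BCNF.
Within {AuthorID, Country, Editor, ReviewerID, Year}: {Editor}⁺ ∩ {AuthorID, Country, Editor, ReviewerID, Year} = {Editor, Year}, not the whole set, so Editor → Year violates BCNF; decompose into {Editor, Year} and {AuthorID, Country, Editor, ReviewerID}.
{Editor, Year}: every determinant is a superkey — BCNF.
{AuthorID, Country, Editor, ReviewerID}: every determinant is a superkey — BCNF.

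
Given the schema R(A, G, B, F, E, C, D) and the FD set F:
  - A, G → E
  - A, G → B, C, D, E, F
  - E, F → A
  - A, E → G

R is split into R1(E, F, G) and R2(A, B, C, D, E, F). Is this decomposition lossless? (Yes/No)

Yes

R1 ∩ R2 = {E, F}; its closure under F is {A, B, C, D, E, F, G}.
Since R1 ⊆ {A, B, C, D, E, F, G}, the intersection is a superkey of R1; the decomposition is lossless.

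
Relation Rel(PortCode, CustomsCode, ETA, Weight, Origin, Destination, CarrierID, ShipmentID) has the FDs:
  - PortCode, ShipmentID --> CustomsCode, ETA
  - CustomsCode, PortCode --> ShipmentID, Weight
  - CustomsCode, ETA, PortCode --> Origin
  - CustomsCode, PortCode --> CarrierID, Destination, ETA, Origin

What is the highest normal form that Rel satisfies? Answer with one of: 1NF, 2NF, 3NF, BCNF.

BCNF

Candidate keys: {CustomsCode, PortCode}, {PortCode, ShipmentID}. Prime attributes: {CustomsCode, PortCode, ShipmentID}.
Every FD has a superkey on the left, so the relation is in BCNF.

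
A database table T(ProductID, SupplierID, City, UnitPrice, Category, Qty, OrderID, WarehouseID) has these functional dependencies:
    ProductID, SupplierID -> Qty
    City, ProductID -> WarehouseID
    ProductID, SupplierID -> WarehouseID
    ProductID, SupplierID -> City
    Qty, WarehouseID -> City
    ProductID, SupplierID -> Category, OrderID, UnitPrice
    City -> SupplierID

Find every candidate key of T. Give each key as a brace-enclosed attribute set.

Attributes never on any right-hand side: {ProductID} — every candidate key must contain it.
{City, ProductID}⁺ = {Category, City, OrderID, ProductID, Qty, SupplierID, UnitPrice, WarehouseID} — all of the relation — so {City, ProductID} is a candidate key.
{ProductID, SupplierID}⁺ = {Category, City, OrderID, ProductID, Qty, SupplierID, UnitPrice, WarehouseID} — all of the relation — so {ProductID, SupplierID} is a candidate key.
{ProductID, Qty, WarehouseID}⁺ = {Category, City, OrderID, ProductID, Qty, SupplierID, UnitPrice, WarehouseID} — all of the relation — so {ProductID, Qty, WarehouseID} is a candidate key.
No proper subset of any of these is a key, and no other minimal superkey exists.

{City, ProductID}, {ProductID, Qty, WarehouseID}, {ProductID, SupplierID}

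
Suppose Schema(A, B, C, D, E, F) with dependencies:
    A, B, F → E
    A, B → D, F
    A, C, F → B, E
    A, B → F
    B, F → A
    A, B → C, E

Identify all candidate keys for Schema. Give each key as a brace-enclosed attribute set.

{A, B}, {A, C, F}, {B, F}

{A, B}⁺ = {A, B, C, D, E, F}, which is every attribute, so {A, B} is a candidate key.
{B, F}⁺ = {A, B, C, D, E, F}, which is every attribute, so {B, F} is a candidate key.
{A, C, F}⁺ = {A, B, C, D, E, F}, which is every attribute, so {A, C, F} is a candidate key.
No proper subset of any of these is a key, and no other minimal superkey exists.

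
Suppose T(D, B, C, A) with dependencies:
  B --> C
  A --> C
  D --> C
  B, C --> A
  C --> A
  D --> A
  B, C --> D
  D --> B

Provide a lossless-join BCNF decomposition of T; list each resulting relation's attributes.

{A, B, D}; {A, C}

Candidate keys of the original relation: {B}, {D}.
{A, B, C, D}: {A} determines {A, C} here but is not a superkey — split on A --> C, giving {A, C} and {A, B, D}.
{A, C} is in BCNF.
{A, B, D} is in BCNF.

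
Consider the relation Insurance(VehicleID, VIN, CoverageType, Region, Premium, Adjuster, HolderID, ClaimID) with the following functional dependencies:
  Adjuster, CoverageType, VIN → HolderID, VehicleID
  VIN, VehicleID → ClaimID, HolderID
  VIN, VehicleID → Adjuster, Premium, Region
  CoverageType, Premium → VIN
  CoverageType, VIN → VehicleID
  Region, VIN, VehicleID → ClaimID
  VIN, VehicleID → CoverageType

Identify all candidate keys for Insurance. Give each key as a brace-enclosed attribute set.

{CoverageType, Premium} is a candidate key since {CoverageType, Premium}⁺ = {Adjuster, ClaimID, CoverageType, HolderID, Premium, Region, VIN, VehicleID} covers every attribute.
{CoverageType, VIN} is a candidate key since {CoverageType, VIN}⁺ = {Adjuster, ClaimID, CoverageType, HolderID, Premium, Region, VIN, VehicleID} covers every attribute.
{VIN, VehicleID} is a candidate key since {VIN, VehicleID}⁺ = {Adjuster, ClaimID, CoverageType, HolderID, Premium, Region, VIN, VehicleID} covers every attribute.
No proper subset of any of these is a key, and no other minimal superkey exists.

{CoverageType, Premium}, {CoverageType, VIN}, {VIN, VehicleID}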